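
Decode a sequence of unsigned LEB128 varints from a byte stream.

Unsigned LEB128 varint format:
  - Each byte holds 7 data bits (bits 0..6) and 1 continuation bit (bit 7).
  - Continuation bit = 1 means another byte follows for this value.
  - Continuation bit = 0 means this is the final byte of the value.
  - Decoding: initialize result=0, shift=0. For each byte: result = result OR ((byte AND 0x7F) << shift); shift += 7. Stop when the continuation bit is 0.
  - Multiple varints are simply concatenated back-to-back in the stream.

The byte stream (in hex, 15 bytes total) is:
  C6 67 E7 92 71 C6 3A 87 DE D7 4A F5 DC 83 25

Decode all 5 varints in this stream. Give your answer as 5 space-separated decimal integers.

Answer: 13254 1853799 7494 156626695 77655669

Derivation:
  byte[0]=0xC6 cont=1 payload=0x46=70: acc |= 70<<0 -> acc=70 shift=7
  byte[1]=0x67 cont=0 payload=0x67=103: acc |= 103<<7 -> acc=13254 shift=14 [end]
Varint 1: bytes[0:2] = C6 67 -> value 13254 (2 byte(s))
  byte[2]=0xE7 cont=1 payload=0x67=103: acc |= 103<<0 -> acc=103 shift=7
  byte[3]=0x92 cont=1 payload=0x12=18: acc |= 18<<7 -> acc=2407 shift=14
  byte[4]=0x71 cont=0 payload=0x71=113: acc |= 113<<14 -> acc=1853799 shift=21 [end]
Varint 2: bytes[2:5] = E7 92 71 -> value 1853799 (3 byte(s))
  byte[5]=0xC6 cont=1 payload=0x46=70: acc |= 70<<0 -> acc=70 shift=7
  byte[6]=0x3A cont=0 payload=0x3A=58: acc |= 58<<7 -> acc=7494 shift=14 [end]
Varint 3: bytes[5:7] = C6 3A -> value 7494 (2 byte(s))
  byte[7]=0x87 cont=1 payload=0x07=7: acc |= 7<<0 -> acc=7 shift=7
  byte[8]=0xDE cont=1 payload=0x5E=94: acc |= 94<<7 -> acc=12039 shift=14
  byte[9]=0xD7 cont=1 payload=0x57=87: acc |= 87<<14 -> acc=1437447 shift=21
  byte[10]=0x4A cont=0 payload=0x4A=74: acc |= 74<<21 -> acc=156626695 shift=28 [end]
Varint 4: bytes[7:11] = 87 DE D7 4A -> value 156626695 (4 byte(s))
  byte[11]=0xF5 cont=1 payload=0x75=117: acc |= 117<<0 -> acc=117 shift=7
  byte[12]=0xDC cont=1 payload=0x5C=92: acc |= 92<<7 -> acc=11893 shift=14
  byte[13]=0x83 cont=1 payload=0x03=3: acc |= 3<<14 -> acc=61045 shift=21
  byte[14]=0x25 cont=0 payload=0x25=37: acc |= 37<<21 -> acc=77655669 shift=28 [end]
Varint 5: bytes[11:15] = F5 DC 83 25 -> value 77655669 (4 byte(s))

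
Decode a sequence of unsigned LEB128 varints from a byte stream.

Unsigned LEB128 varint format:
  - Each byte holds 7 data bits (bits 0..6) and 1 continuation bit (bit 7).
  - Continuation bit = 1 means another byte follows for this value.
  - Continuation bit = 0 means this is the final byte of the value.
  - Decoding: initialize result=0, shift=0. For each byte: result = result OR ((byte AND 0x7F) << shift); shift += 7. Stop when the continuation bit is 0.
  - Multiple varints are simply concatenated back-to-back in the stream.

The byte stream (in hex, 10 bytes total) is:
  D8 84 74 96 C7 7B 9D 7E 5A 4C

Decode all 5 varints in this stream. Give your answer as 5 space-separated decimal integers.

  byte[0]=0xD8 cont=1 payload=0x58=88: acc |= 88<<0 -> acc=88 shift=7
  byte[1]=0x84 cont=1 payload=0x04=4: acc |= 4<<7 -> acc=600 shift=14
  byte[2]=0x74 cont=0 payload=0x74=116: acc |= 116<<14 -> acc=1901144 shift=21 [end]
Varint 1: bytes[0:3] = D8 84 74 -> value 1901144 (3 byte(s))
  byte[3]=0x96 cont=1 payload=0x16=22: acc |= 22<<0 -> acc=22 shift=7
  byte[4]=0xC7 cont=1 payload=0x47=71: acc |= 71<<7 -> acc=9110 shift=14
  byte[5]=0x7B cont=0 payload=0x7B=123: acc |= 123<<14 -> acc=2024342 shift=21 [end]
Varint 2: bytes[3:6] = 96 C7 7B -> value 2024342 (3 byte(s))
  byte[6]=0x9D cont=1 payload=0x1D=29: acc |= 29<<0 -> acc=29 shift=7
  byte[7]=0x7E cont=0 payload=0x7E=126: acc |= 126<<7 -> acc=16157 shift=14 [end]
Varint 3: bytes[6:8] = 9D 7E -> value 16157 (2 byte(s))
  byte[8]=0x5A cont=0 payload=0x5A=90: acc |= 90<<0 -> acc=90 shift=7 [end]
Varint 4: bytes[8:9] = 5A -> value 90 (1 byte(s))
  byte[9]=0x4C cont=0 payload=0x4C=76: acc |= 76<<0 -> acc=76 shift=7 [end]
Varint 5: bytes[9:10] = 4C -> value 76 (1 byte(s))

Answer: 1901144 2024342 16157 90 76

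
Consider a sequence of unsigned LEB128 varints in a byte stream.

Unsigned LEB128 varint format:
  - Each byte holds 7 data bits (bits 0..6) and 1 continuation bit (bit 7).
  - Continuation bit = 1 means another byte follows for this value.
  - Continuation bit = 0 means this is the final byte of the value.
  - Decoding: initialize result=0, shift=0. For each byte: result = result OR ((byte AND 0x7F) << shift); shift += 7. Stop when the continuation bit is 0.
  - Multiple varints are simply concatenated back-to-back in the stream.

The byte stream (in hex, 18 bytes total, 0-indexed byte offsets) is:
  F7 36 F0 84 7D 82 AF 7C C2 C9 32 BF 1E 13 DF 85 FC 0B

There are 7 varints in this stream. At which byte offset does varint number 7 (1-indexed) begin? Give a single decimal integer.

Answer: 14

Derivation:
  byte[0]=0xF7 cont=1 payload=0x77=119: acc |= 119<<0 -> acc=119 shift=7
  byte[1]=0x36 cont=0 payload=0x36=54: acc |= 54<<7 -> acc=7031 shift=14 [end]
Varint 1: bytes[0:2] = F7 36 -> value 7031 (2 byte(s))
  byte[2]=0xF0 cont=1 payload=0x70=112: acc |= 112<<0 -> acc=112 shift=7
  byte[3]=0x84 cont=1 payload=0x04=4: acc |= 4<<7 -> acc=624 shift=14
  byte[4]=0x7D cont=0 payload=0x7D=125: acc |= 125<<14 -> acc=2048624 shift=21 [end]
Varint 2: bytes[2:5] = F0 84 7D -> value 2048624 (3 byte(s))
  byte[5]=0x82 cont=1 payload=0x02=2: acc |= 2<<0 -> acc=2 shift=7
  byte[6]=0xAF cont=1 payload=0x2F=47: acc |= 47<<7 -> acc=6018 shift=14
  byte[7]=0x7C cont=0 payload=0x7C=124: acc |= 124<<14 -> acc=2037634 shift=21 [end]
Varint 3: bytes[5:8] = 82 AF 7C -> value 2037634 (3 byte(s))
  byte[8]=0xC2 cont=1 payload=0x42=66: acc |= 66<<0 -> acc=66 shift=7
  byte[9]=0xC9 cont=1 payload=0x49=73: acc |= 73<<7 -> acc=9410 shift=14
  byte[10]=0x32 cont=0 payload=0x32=50: acc |= 50<<14 -> acc=828610 shift=21 [end]
Varint 4: bytes[8:11] = C2 C9 32 -> value 828610 (3 byte(s))
  byte[11]=0xBF cont=1 payload=0x3F=63: acc |= 63<<0 -> acc=63 shift=7
  byte[12]=0x1E cont=0 payload=0x1E=30: acc |= 30<<7 -> acc=3903 shift=14 [end]
Varint 5: bytes[11:13] = BF 1E -> value 3903 (2 byte(s))
  byte[13]=0x13 cont=0 payload=0x13=19: acc |= 19<<0 -> acc=19 shift=7 [end]
Varint 6: bytes[13:14] = 13 -> value 19 (1 byte(s))
  byte[14]=0xDF cont=1 payload=0x5F=95: acc |= 95<<0 -> acc=95 shift=7
  byte[15]=0x85 cont=1 payload=0x05=5: acc |= 5<<7 -> acc=735 shift=14
  byte[16]=0xFC cont=1 payload=0x7C=124: acc |= 124<<14 -> acc=2032351 shift=21
  byte[17]=0x0B cont=0 payload=0x0B=11: acc |= 11<<21 -> acc=25101023 shift=28 [end]
Varint 7: bytes[14:18] = DF 85 FC 0B -> value 25101023 (4 byte(s))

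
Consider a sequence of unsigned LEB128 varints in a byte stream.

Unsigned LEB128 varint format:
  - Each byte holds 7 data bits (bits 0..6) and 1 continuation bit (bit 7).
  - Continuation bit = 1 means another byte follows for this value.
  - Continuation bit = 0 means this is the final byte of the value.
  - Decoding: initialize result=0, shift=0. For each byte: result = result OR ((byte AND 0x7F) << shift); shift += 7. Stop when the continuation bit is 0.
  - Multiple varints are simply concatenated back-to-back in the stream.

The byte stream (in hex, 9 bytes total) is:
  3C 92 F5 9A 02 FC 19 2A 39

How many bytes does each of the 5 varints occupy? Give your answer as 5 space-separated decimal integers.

  byte[0]=0x3C cont=0 payload=0x3C=60: acc |= 60<<0 -> acc=60 shift=7 [end]
Varint 1: bytes[0:1] = 3C -> value 60 (1 byte(s))
  byte[1]=0x92 cont=1 payload=0x12=18: acc |= 18<<0 -> acc=18 shift=7
  byte[2]=0xF5 cont=1 payload=0x75=117: acc |= 117<<7 -> acc=14994 shift=14
  byte[3]=0x9A cont=1 payload=0x1A=26: acc |= 26<<14 -> acc=440978 shift=21
  byte[4]=0x02 cont=0 payload=0x02=2: acc |= 2<<21 -> acc=4635282 shift=28 [end]
Varint 2: bytes[1:5] = 92 F5 9A 02 -> value 4635282 (4 byte(s))
  byte[5]=0xFC cont=1 payload=0x7C=124: acc |= 124<<0 -> acc=124 shift=7
  byte[6]=0x19 cont=0 payload=0x19=25: acc |= 25<<7 -> acc=3324 shift=14 [end]
Varint 3: bytes[5:7] = FC 19 -> value 3324 (2 byte(s))
  byte[7]=0x2A cont=0 payload=0x2A=42: acc |= 42<<0 -> acc=42 shift=7 [end]
Varint 4: bytes[7:8] = 2A -> value 42 (1 byte(s))
  byte[8]=0x39 cont=0 payload=0x39=57: acc |= 57<<0 -> acc=57 shift=7 [end]
Varint 5: bytes[8:9] = 39 -> value 57 (1 byte(s))

Answer: 1 4 2 1 1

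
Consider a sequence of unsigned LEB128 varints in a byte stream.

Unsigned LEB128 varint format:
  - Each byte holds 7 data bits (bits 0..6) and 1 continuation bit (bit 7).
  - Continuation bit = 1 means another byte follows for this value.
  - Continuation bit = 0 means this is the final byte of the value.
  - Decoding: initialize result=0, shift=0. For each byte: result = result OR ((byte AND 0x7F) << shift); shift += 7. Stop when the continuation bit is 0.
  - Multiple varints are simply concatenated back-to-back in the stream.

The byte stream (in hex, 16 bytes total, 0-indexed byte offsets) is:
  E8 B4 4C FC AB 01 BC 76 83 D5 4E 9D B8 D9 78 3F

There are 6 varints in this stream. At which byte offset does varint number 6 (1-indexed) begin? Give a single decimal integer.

  byte[0]=0xE8 cont=1 payload=0x68=104: acc |= 104<<0 -> acc=104 shift=7
  byte[1]=0xB4 cont=1 payload=0x34=52: acc |= 52<<7 -> acc=6760 shift=14
  byte[2]=0x4C cont=0 payload=0x4C=76: acc |= 76<<14 -> acc=1251944 shift=21 [end]
Varint 1: bytes[0:3] = E8 B4 4C -> value 1251944 (3 byte(s))
  byte[3]=0xFC cont=1 payload=0x7C=124: acc |= 124<<0 -> acc=124 shift=7
  byte[4]=0xAB cont=1 payload=0x2B=43: acc |= 43<<7 -> acc=5628 shift=14
  byte[5]=0x01 cont=0 payload=0x01=1: acc |= 1<<14 -> acc=22012 shift=21 [end]
Varint 2: bytes[3:6] = FC AB 01 -> value 22012 (3 byte(s))
  byte[6]=0xBC cont=1 payload=0x3C=60: acc |= 60<<0 -> acc=60 shift=7
  byte[7]=0x76 cont=0 payload=0x76=118: acc |= 118<<7 -> acc=15164 shift=14 [end]
Varint 3: bytes[6:8] = BC 76 -> value 15164 (2 byte(s))
  byte[8]=0x83 cont=1 payload=0x03=3: acc |= 3<<0 -> acc=3 shift=7
  byte[9]=0xD5 cont=1 payload=0x55=85: acc |= 85<<7 -> acc=10883 shift=14
  byte[10]=0x4E cont=0 payload=0x4E=78: acc |= 78<<14 -> acc=1288835 shift=21 [end]
Varint 4: bytes[8:11] = 83 D5 4E -> value 1288835 (3 byte(s))
  byte[11]=0x9D cont=1 payload=0x1D=29: acc |= 29<<0 -> acc=29 shift=7
  byte[12]=0xB8 cont=1 payload=0x38=56: acc |= 56<<7 -> acc=7197 shift=14
  byte[13]=0xD9 cont=1 payload=0x59=89: acc |= 89<<14 -> acc=1465373 shift=21
  byte[14]=0x78 cont=0 payload=0x78=120: acc |= 120<<21 -> acc=253123613 shift=28 [end]
Varint 5: bytes[11:15] = 9D B8 D9 78 -> value 253123613 (4 byte(s))
  byte[15]=0x3F cont=0 payload=0x3F=63: acc |= 63<<0 -> acc=63 shift=7 [end]
Varint 6: bytes[15:16] = 3F -> value 63 (1 byte(s))

Answer: 15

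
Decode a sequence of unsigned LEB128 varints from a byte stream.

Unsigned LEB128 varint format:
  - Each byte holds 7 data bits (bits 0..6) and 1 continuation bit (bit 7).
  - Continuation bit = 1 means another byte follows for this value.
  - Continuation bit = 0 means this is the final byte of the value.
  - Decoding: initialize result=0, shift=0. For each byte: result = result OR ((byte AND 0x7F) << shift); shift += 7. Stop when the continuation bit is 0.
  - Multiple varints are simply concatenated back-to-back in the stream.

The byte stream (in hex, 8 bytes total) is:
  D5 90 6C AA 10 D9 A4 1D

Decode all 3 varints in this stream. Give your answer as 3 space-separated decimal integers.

Answer: 1771605 2090 479833

Derivation:
  byte[0]=0xD5 cont=1 payload=0x55=85: acc |= 85<<0 -> acc=85 shift=7
  byte[1]=0x90 cont=1 payload=0x10=16: acc |= 16<<7 -> acc=2133 shift=14
  byte[2]=0x6C cont=0 payload=0x6C=108: acc |= 108<<14 -> acc=1771605 shift=21 [end]
Varint 1: bytes[0:3] = D5 90 6C -> value 1771605 (3 byte(s))
  byte[3]=0xAA cont=1 payload=0x2A=42: acc |= 42<<0 -> acc=42 shift=7
  byte[4]=0x10 cont=0 payload=0x10=16: acc |= 16<<7 -> acc=2090 shift=14 [end]
Varint 2: bytes[3:5] = AA 10 -> value 2090 (2 byte(s))
  byte[5]=0xD9 cont=1 payload=0x59=89: acc |= 89<<0 -> acc=89 shift=7
  byte[6]=0xA4 cont=1 payload=0x24=36: acc |= 36<<7 -> acc=4697 shift=14
  byte[7]=0x1D cont=0 payload=0x1D=29: acc |= 29<<14 -> acc=479833 shift=21 [end]
Varint 3: bytes[5:8] = D9 A4 1D -> value 479833 (3 byte(s))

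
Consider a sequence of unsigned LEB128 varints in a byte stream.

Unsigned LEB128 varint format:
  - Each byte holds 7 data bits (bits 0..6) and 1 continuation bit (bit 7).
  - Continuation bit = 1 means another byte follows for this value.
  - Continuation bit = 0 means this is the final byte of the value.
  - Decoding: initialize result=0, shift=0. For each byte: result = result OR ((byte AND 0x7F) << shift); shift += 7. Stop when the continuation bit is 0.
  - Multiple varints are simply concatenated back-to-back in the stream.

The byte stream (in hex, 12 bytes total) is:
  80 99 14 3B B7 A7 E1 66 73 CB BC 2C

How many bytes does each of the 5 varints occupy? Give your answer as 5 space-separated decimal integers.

Answer: 3 1 4 1 3

Derivation:
  byte[0]=0x80 cont=1 payload=0x00=0: acc |= 0<<0 -> acc=0 shift=7
  byte[1]=0x99 cont=1 payload=0x19=25: acc |= 25<<7 -> acc=3200 shift=14
  byte[2]=0x14 cont=0 payload=0x14=20: acc |= 20<<14 -> acc=330880 shift=21 [end]
Varint 1: bytes[0:3] = 80 99 14 -> value 330880 (3 byte(s))
  byte[3]=0x3B cont=0 payload=0x3B=59: acc |= 59<<0 -> acc=59 shift=7 [end]
Varint 2: bytes[3:4] = 3B -> value 59 (1 byte(s))
  byte[4]=0xB7 cont=1 payload=0x37=55: acc |= 55<<0 -> acc=55 shift=7
  byte[5]=0xA7 cont=1 payload=0x27=39: acc |= 39<<7 -> acc=5047 shift=14
  byte[6]=0xE1 cont=1 payload=0x61=97: acc |= 97<<14 -> acc=1594295 shift=21
  byte[7]=0x66 cont=0 payload=0x66=102: acc |= 102<<21 -> acc=215503799 shift=28 [end]
Varint 3: bytes[4:8] = B7 A7 E1 66 -> value 215503799 (4 byte(s))
  byte[8]=0x73 cont=0 payload=0x73=115: acc |= 115<<0 -> acc=115 shift=7 [end]
Varint 4: bytes[8:9] = 73 -> value 115 (1 byte(s))
  byte[9]=0xCB cont=1 payload=0x4B=75: acc |= 75<<0 -> acc=75 shift=7
  byte[10]=0xBC cont=1 payload=0x3C=60: acc |= 60<<7 -> acc=7755 shift=14
  byte[11]=0x2C cont=0 payload=0x2C=44: acc |= 44<<14 -> acc=728651 shift=21 [end]
Varint 5: bytes[9:12] = CB BC 2C -> value 728651 (3 byte(s))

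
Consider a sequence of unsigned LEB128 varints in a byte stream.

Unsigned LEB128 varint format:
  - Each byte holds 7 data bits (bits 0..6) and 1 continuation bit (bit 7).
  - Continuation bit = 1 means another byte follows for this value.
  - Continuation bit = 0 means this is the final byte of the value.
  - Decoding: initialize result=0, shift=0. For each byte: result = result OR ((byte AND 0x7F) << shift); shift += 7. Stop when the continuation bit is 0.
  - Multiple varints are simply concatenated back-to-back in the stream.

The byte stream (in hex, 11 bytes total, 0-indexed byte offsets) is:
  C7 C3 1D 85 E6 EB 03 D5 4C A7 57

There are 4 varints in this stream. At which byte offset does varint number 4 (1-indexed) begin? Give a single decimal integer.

  byte[0]=0xC7 cont=1 payload=0x47=71: acc |= 71<<0 -> acc=71 shift=7
  byte[1]=0xC3 cont=1 payload=0x43=67: acc |= 67<<7 -> acc=8647 shift=14
  byte[2]=0x1D cont=0 payload=0x1D=29: acc |= 29<<14 -> acc=483783 shift=21 [end]
Varint 1: bytes[0:3] = C7 C3 1D -> value 483783 (3 byte(s))
  byte[3]=0x85 cont=1 payload=0x05=5: acc |= 5<<0 -> acc=5 shift=7
  byte[4]=0xE6 cont=1 payload=0x66=102: acc |= 102<<7 -> acc=13061 shift=14
  byte[5]=0xEB cont=1 payload=0x6B=107: acc |= 107<<14 -> acc=1766149 shift=21
  byte[6]=0x03 cont=0 payload=0x03=3: acc |= 3<<21 -> acc=8057605 shift=28 [end]
Varint 2: bytes[3:7] = 85 E6 EB 03 -> value 8057605 (4 byte(s))
  byte[7]=0xD5 cont=1 payload=0x55=85: acc |= 85<<0 -> acc=85 shift=7
  byte[8]=0x4C cont=0 payload=0x4C=76: acc |= 76<<7 -> acc=9813 shift=14 [end]
Varint 3: bytes[7:9] = D5 4C -> value 9813 (2 byte(s))
  byte[9]=0xA7 cont=1 payload=0x27=39: acc |= 39<<0 -> acc=39 shift=7
  byte[10]=0x57 cont=0 payload=0x57=87: acc |= 87<<7 -> acc=11175 shift=14 [end]
Varint 4: bytes[9:11] = A7 57 -> value 11175 (2 byte(s))

Answer: 9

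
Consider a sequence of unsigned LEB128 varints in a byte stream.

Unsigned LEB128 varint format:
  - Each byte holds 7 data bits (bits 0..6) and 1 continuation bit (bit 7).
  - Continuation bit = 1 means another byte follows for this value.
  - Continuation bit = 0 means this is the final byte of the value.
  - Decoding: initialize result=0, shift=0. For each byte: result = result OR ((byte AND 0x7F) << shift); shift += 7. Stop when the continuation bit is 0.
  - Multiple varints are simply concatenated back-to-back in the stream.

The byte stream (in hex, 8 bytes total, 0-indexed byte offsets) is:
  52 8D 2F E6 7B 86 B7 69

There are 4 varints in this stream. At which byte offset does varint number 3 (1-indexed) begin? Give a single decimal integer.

  byte[0]=0x52 cont=0 payload=0x52=82: acc |= 82<<0 -> acc=82 shift=7 [end]
Varint 1: bytes[0:1] = 52 -> value 82 (1 byte(s))
  byte[1]=0x8D cont=1 payload=0x0D=13: acc |= 13<<0 -> acc=13 shift=7
  byte[2]=0x2F cont=0 payload=0x2F=47: acc |= 47<<7 -> acc=6029 shift=14 [end]
Varint 2: bytes[1:3] = 8D 2F -> value 6029 (2 byte(s))
  byte[3]=0xE6 cont=1 payload=0x66=102: acc |= 102<<0 -> acc=102 shift=7
  byte[4]=0x7B cont=0 payload=0x7B=123: acc |= 123<<7 -> acc=15846 shift=14 [end]
Varint 3: bytes[3:5] = E6 7B -> value 15846 (2 byte(s))
  byte[5]=0x86 cont=1 payload=0x06=6: acc |= 6<<0 -> acc=6 shift=7
  byte[6]=0xB7 cont=1 payload=0x37=55: acc |= 55<<7 -> acc=7046 shift=14
  byte[7]=0x69 cont=0 payload=0x69=105: acc |= 105<<14 -> acc=1727366 shift=21 [end]
Varint 4: bytes[5:8] = 86 B7 69 -> value 1727366 (3 byte(s))

Answer: 3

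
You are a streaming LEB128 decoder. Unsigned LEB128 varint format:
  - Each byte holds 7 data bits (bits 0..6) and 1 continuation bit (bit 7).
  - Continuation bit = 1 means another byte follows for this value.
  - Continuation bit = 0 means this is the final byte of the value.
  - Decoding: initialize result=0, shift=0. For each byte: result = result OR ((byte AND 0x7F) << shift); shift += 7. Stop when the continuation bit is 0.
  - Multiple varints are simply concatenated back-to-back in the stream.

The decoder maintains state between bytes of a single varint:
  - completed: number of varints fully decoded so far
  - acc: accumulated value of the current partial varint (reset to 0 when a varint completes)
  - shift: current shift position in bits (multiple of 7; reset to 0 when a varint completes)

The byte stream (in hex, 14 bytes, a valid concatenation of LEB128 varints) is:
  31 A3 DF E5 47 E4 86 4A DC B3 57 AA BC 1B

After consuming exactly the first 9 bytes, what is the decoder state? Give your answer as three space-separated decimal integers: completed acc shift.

Answer: 3 92 7

Derivation:
byte[0]=0x31 cont=0 payload=0x31: varint #1 complete (value=49); reset -> completed=1 acc=0 shift=0
byte[1]=0xA3 cont=1 payload=0x23: acc |= 35<<0 -> completed=1 acc=35 shift=7
byte[2]=0xDF cont=1 payload=0x5F: acc |= 95<<7 -> completed=1 acc=12195 shift=14
byte[3]=0xE5 cont=1 payload=0x65: acc |= 101<<14 -> completed=1 acc=1666979 shift=21
byte[4]=0x47 cont=0 payload=0x47: varint #2 complete (value=150564771); reset -> completed=2 acc=0 shift=0
byte[5]=0xE4 cont=1 payload=0x64: acc |= 100<<0 -> completed=2 acc=100 shift=7
byte[6]=0x86 cont=1 payload=0x06: acc |= 6<<7 -> completed=2 acc=868 shift=14
byte[7]=0x4A cont=0 payload=0x4A: varint #3 complete (value=1213284); reset -> completed=3 acc=0 shift=0
byte[8]=0xDC cont=1 payload=0x5C: acc |= 92<<0 -> completed=3 acc=92 shift=7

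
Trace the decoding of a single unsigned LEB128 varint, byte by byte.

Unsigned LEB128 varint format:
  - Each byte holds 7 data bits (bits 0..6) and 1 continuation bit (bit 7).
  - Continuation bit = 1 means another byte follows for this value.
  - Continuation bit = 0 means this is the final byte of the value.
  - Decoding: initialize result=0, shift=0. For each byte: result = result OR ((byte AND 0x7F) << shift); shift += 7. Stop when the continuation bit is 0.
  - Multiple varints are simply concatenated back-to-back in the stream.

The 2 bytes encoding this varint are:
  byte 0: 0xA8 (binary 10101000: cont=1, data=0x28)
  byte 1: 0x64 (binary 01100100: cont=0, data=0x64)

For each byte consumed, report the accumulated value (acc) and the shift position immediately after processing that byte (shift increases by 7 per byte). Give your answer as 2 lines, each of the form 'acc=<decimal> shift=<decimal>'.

byte 0=0xA8: payload=0x28=40, contrib = 40<<0 = 40; acc -> 40, shift -> 7
byte 1=0x64: payload=0x64=100, contrib = 100<<7 = 12800; acc -> 12840, shift -> 14

Answer: acc=40 shift=7
acc=12840 shift=14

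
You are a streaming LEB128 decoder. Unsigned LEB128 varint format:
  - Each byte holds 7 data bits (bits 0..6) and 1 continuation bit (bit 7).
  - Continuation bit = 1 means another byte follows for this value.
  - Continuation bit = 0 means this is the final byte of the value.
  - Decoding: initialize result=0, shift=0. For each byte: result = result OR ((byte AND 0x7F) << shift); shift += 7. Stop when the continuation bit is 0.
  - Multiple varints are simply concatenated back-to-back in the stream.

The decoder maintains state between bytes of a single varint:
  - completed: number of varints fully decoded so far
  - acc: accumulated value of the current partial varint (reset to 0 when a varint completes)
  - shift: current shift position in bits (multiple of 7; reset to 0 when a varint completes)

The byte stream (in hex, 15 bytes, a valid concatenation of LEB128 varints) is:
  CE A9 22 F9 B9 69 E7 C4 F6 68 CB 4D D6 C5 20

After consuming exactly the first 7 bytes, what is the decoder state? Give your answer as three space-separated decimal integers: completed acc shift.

Answer: 2 103 7

Derivation:
byte[0]=0xCE cont=1 payload=0x4E: acc |= 78<<0 -> completed=0 acc=78 shift=7
byte[1]=0xA9 cont=1 payload=0x29: acc |= 41<<7 -> completed=0 acc=5326 shift=14
byte[2]=0x22 cont=0 payload=0x22: varint #1 complete (value=562382); reset -> completed=1 acc=0 shift=0
byte[3]=0xF9 cont=1 payload=0x79: acc |= 121<<0 -> completed=1 acc=121 shift=7
byte[4]=0xB9 cont=1 payload=0x39: acc |= 57<<7 -> completed=1 acc=7417 shift=14
byte[5]=0x69 cont=0 payload=0x69: varint #2 complete (value=1727737); reset -> completed=2 acc=0 shift=0
byte[6]=0xE7 cont=1 payload=0x67: acc |= 103<<0 -> completed=2 acc=103 shift=7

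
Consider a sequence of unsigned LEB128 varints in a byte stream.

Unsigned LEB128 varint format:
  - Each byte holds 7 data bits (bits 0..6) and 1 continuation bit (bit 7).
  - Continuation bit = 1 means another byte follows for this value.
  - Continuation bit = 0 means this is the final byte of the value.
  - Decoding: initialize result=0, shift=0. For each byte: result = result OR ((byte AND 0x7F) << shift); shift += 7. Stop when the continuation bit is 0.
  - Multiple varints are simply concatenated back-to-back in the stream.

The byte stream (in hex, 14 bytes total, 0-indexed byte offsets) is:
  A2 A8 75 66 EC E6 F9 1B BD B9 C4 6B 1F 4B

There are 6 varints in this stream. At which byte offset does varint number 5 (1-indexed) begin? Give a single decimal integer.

Answer: 12

Derivation:
  byte[0]=0xA2 cont=1 payload=0x22=34: acc |= 34<<0 -> acc=34 shift=7
  byte[1]=0xA8 cont=1 payload=0x28=40: acc |= 40<<7 -> acc=5154 shift=14
  byte[2]=0x75 cont=0 payload=0x75=117: acc |= 117<<14 -> acc=1922082 shift=21 [end]
Varint 1: bytes[0:3] = A2 A8 75 -> value 1922082 (3 byte(s))
  byte[3]=0x66 cont=0 payload=0x66=102: acc |= 102<<0 -> acc=102 shift=7 [end]
Varint 2: bytes[3:4] = 66 -> value 102 (1 byte(s))
  byte[4]=0xEC cont=1 payload=0x6C=108: acc |= 108<<0 -> acc=108 shift=7
  byte[5]=0xE6 cont=1 payload=0x66=102: acc |= 102<<7 -> acc=13164 shift=14
  byte[6]=0xF9 cont=1 payload=0x79=121: acc |= 121<<14 -> acc=1995628 shift=21
  byte[7]=0x1B cont=0 payload=0x1B=27: acc |= 27<<21 -> acc=58618732 shift=28 [end]
Varint 3: bytes[4:8] = EC E6 F9 1B -> value 58618732 (4 byte(s))
  byte[8]=0xBD cont=1 payload=0x3D=61: acc |= 61<<0 -> acc=61 shift=7
  byte[9]=0xB9 cont=1 payload=0x39=57: acc |= 57<<7 -> acc=7357 shift=14
  byte[10]=0xC4 cont=1 payload=0x44=68: acc |= 68<<14 -> acc=1121469 shift=21
  byte[11]=0x6B cont=0 payload=0x6B=107: acc |= 107<<21 -> acc=225516733 shift=28 [end]
Varint 4: bytes[8:12] = BD B9 C4 6B -> value 225516733 (4 byte(s))
  byte[12]=0x1F cont=0 payload=0x1F=31: acc |= 31<<0 -> acc=31 shift=7 [end]
Varint 5: bytes[12:13] = 1F -> value 31 (1 byte(s))
  byte[13]=0x4B cont=0 payload=0x4B=75: acc |= 75<<0 -> acc=75 shift=7 [end]
Varint 6: bytes[13:14] = 4B -> value 75 (1 byte(s))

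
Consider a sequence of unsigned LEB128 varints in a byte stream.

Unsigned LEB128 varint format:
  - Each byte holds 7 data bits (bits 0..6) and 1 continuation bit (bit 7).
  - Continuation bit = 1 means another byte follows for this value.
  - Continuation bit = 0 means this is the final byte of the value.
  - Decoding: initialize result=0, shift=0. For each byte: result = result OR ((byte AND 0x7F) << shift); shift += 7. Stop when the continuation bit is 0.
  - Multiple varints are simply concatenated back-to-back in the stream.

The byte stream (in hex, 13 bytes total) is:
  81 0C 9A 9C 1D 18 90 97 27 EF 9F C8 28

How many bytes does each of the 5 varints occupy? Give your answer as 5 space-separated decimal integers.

  byte[0]=0x81 cont=1 payload=0x01=1: acc |= 1<<0 -> acc=1 shift=7
  byte[1]=0x0C cont=0 payload=0x0C=12: acc |= 12<<7 -> acc=1537 shift=14 [end]
Varint 1: bytes[0:2] = 81 0C -> value 1537 (2 byte(s))
  byte[2]=0x9A cont=1 payload=0x1A=26: acc |= 26<<0 -> acc=26 shift=7
  byte[3]=0x9C cont=1 payload=0x1C=28: acc |= 28<<7 -> acc=3610 shift=14
  byte[4]=0x1D cont=0 payload=0x1D=29: acc |= 29<<14 -> acc=478746 shift=21 [end]
Varint 2: bytes[2:5] = 9A 9C 1D -> value 478746 (3 byte(s))
  byte[5]=0x18 cont=0 payload=0x18=24: acc |= 24<<0 -> acc=24 shift=7 [end]
Varint 3: bytes[5:6] = 18 -> value 24 (1 byte(s))
  byte[6]=0x90 cont=1 payload=0x10=16: acc |= 16<<0 -> acc=16 shift=7
  byte[7]=0x97 cont=1 payload=0x17=23: acc |= 23<<7 -> acc=2960 shift=14
  byte[8]=0x27 cont=0 payload=0x27=39: acc |= 39<<14 -> acc=641936 shift=21 [end]
Varint 4: bytes[6:9] = 90 97 27 -> value 641936 (3 byte(s))
  byte[9]=0xEF cont=1 payload=0x6F=111: acc |= 111<<0 -> acc=111 shift=7
  byte[10]=0x9F cont=1 payload=0x1F=31: acc |= 31<<7 -> acc=4079 shift=14
  byte[11]=0xC8 cont=1 payload=0x48=72: acc |= 72<<14 -> acc=1183727 shift=21
  byte[12]=0x28 cont=0 payload=0x28=40: acc |= 40<<21 -> acc=85069807 shift=28 [end]
Varint 5: bytes[9:13] = EF 9F C8 28 -> value 85069807 (4 byte(s))

Answer: 2 3 1 3 4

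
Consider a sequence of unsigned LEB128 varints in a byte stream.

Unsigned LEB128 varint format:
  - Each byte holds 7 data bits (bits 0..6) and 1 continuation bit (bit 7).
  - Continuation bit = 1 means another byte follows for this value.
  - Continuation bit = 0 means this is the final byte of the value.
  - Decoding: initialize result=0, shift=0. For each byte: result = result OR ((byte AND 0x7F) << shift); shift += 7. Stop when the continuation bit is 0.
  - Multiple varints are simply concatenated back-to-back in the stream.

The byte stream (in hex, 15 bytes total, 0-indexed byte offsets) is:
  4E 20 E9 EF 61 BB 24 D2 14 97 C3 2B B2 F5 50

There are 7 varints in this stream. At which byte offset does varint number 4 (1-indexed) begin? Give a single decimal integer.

  byte[0]=0x4E cont=0 payload=0x4E=78: acc |= 78<<0 -> acc=78 shift=7 [end]
Varint 1: bytes[0:1] = 4E -> value 78 (1 byte(s))
  byte[1]=0x20 cont=0 payload=0x20=32: acc |= 32<<0 -> acc=32 shift=7 [end]
Varint 2: bytes[1:2] = 20 -> value 32 (1 byte(s))
  byte[2]=0xE9 cont=1 payload=0x69=105: acc |= 105<<0 -> acc=105 shift=7
  byte[3]=0xEF cont=1 payload=0x6F=111: acc |= 111<<7 -> acc=14313 shift=14
  byte[4]=0x61 cont=0 payload=0x61=97: acc |= 97<<14 -> acc=1603561 shift=21 [end]
Varint 3: bytes[2:5] = E9 EF 61 -> value 1603561 (3 byte(s))
  byte[5]=0xBB cont=1 payload=0x3B=59: acc |= 59<<0 -> acc=59 shift=7
  byte[6]=0x24 cont=0 payload=0x24=36: acc |= 36<<7 -> acc=4667 shift=14 [end]
Varint 4: bytes[5:7] = BB 24 -> value 4667 (2 byte(s))
  byte[7]=0xD2 cont=1 payload=0x52=82: acc |= 82<<0 -> acc=82 shift=7
  byte[8]=0x14 cont=0 payload=0x14=20: acc |= 20<<7 -> acc=2642 shift=14 [end]
Varint 5: bytes[7:9] = D2 14 -> value 2642 (2 byte(s))
  byte[9]=0x97 cont=1 payload=0x17=23: acc |= 23<<0 -> acc=23 shift=7
  byte[10]=0xC3 cont=1 payload=0x43=67: acc |= 67<<7 -> acc=8599 shift=14
  byte[11]=0x2B cont=0 payload=0x2B=43: acc |= 43<<14 -> acc=713111 shift=21 [end]
Varint 6: bytes[9:12] = 97 C3 2B -> value 713111 (3 byte(s))
  byte[12]=0xB2 cont=1 payload=0x32=50: acc |= 50<<0 -> acc=50 shift=7
  byte[13]=0xF5 cont=1 payload=0x75=117: acc |= 117<<7 -> acc=15026 shift=14
  byte[14]=0x50 cont=0 payload=0x50=80: acc |= 80<<14 -> acc=1325746 shift=21 [end]
Varint 7: bytes[12:15] = B2 F5 50 -> value 1325746 (3 byte(s))

Answer: 5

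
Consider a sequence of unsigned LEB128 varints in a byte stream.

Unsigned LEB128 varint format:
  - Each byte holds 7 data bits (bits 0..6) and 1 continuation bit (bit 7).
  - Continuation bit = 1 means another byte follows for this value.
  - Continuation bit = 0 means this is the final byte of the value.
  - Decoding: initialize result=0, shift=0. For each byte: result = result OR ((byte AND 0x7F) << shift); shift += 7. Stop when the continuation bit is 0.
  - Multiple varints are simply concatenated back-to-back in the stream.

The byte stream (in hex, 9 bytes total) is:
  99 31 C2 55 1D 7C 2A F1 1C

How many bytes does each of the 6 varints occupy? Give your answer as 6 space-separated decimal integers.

  byte[0]=0x99 cont=1 payload=0x19=25: acc |= 25<<0 -> acc=25 shift=7
  byte[1]=0x31 cont=0 payload=0x31=49: acc |= 49<<7 -> acc=6297 shift=14 [end]
Varint 1: bytes[0:2] = 99 31 -> value 6297 (2 byte(s))
  byte[2]=0xC2 cont=1 payload=0x42=66: acc |= 66<<0 -> acc=66 shift=7
  byte[3]=0x55 cont=0 payload=0x55=85: acc |= 85<<7 -> acc=10946 shift=14 [end]
Varint 2: bytes[2:4] = C2 55 -> value 10946 (2 byte(s))
  byte[4]=0x1D cont=0 payload=0x1D=29: acc |= 29<<0 -> acc=29 shift=7 [end]
Varint 3: bytes[4:5] = 1D -> value 29 (1 byte(s))
  byte[5]=0x7C cont=0 payload=0x7C=124: acc |= 124<<0 -> acc=124 shift=7 [end]
Varint 4: bytes[5:6] = 7C -> value 124 (1 byte(s))
  byte[6]=0x2A cont=0 payload=0x2A=42: acc |= 42<<0 -> acc=42 shift=7 [end]
Varint 5: bytes[6:7] = 2A -> value 42 (1 byte(s))
  byte[7]=0xF1 cont=1 payload=0x71=113: acc |= 113<<0 -> acc=113 shift=7
  byte[8]=0x1C cont=0 payload=0x1C=28: acc |= 28<<7 -> acc=3697 shift=14 [end]
Varint 6: bytes[7:9] = F1 1C -> value 3697 (2 byte(s))

Answer: 2 2 1 1 1 2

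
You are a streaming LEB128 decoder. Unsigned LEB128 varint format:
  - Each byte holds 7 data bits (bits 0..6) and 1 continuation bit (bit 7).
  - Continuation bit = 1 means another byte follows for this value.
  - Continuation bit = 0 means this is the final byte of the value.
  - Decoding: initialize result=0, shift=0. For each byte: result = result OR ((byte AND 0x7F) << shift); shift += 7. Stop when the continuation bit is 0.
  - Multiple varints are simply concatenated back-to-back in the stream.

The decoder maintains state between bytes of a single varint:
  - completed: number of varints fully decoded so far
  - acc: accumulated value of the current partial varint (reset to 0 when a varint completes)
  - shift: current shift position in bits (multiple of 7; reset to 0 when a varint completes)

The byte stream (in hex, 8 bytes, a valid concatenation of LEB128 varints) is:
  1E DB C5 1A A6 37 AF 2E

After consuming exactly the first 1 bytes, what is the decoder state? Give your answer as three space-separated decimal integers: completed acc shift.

Answer: 1 0 0

Derivation:
byte[0]=0x1E cont=0 payload=0x1E: varint #1 complete (value=30); reset -> completed=1 acc=0 shift=0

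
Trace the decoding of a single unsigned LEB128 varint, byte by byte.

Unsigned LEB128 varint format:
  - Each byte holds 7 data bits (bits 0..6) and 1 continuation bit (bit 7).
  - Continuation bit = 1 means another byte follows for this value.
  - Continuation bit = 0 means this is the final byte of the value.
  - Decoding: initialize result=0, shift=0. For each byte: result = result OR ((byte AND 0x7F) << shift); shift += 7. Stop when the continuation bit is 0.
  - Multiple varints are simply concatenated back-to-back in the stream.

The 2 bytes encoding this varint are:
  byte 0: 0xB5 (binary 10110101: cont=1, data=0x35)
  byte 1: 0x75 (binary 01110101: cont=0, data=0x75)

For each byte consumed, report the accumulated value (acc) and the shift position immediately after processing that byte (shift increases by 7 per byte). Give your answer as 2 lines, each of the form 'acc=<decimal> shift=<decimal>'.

byte 0=0xB5: payload=0x35=53, contrib = 53<<0 = 53; acc -> 53, shift -> 7
byte 1=0x75: payload=0x75=117, contrib = 117<<7 = 14976; acc -> 15029, shift -> 14

Answer: acc=53 shift=7
acc=15029 shift=14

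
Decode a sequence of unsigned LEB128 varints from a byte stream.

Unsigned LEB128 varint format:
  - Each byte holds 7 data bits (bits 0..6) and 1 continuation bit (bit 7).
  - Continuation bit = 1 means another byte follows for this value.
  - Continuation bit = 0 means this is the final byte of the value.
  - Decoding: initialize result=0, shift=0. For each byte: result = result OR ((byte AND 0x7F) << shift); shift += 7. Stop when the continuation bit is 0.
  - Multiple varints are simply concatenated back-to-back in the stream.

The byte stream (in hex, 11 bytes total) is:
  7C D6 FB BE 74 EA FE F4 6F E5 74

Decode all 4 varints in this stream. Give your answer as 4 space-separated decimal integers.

Answer: 124 244301270 234700650 14949

Derivation:
  byte[0]=0x7C cont=0 payload=0x7C=124: acc |= 124<<0 -> acc=124 shift=7 [end]
Varint 1: bytes[0:1] = 7C -> value 124 (1 byte(s))
  byte[1]=0xD6 cont=1 payload=0x56=86: acc |= 86<<0 -> acc=86 shift=7
  byte[2]=0xFB cont=1 payload=0x7B=123: acc |= 123<<7 -> acc=15830 shift=14
  byte[3]=0xBE cont=1 payload=0x3E=62: acc |= 62<<14 -> acc=1031638 shift=21
  byte[4]=0x74 cont=0 payload=0x74=116: acc |= 116<<21 -> acc=244301270 shift=28 [end]
Varint 2: bytes[1:5] = D6 FB BE 74 -> value 244301270 (4 byte(s))
  byte[5]=0xEA cont=1 payload=0x6A=106: acc |= 106<<0 -> acc=106 shift=7
  byte[6]=0xFE cont=1 payload=0x7E=126: acc |= 126<<7 -> acc=16234 shift=14
  byte[7]=0xF4 cont=1 payload=0x74=116: acc |= 116<<14 -> acc=1916778 shift=21
  byte[8]=0x6F cont=0 payload=0x6F=111: acc |= 111<<21 -> acc=234700650 shift=28 [end]
Varint 3: bytes[5:9] = EA FE F4 6F -> value 234700650 (4 byte(s))
  byte[9]=0xE5 cont=1 payload=0x65=101: acc |= 101<<0 -> acc=101 shift=7
  byte[10]=0x74 cont=0 payload=0x74=116: acc |= 116<<7 -> acc=14949 shift=14 [end]
Varint 4: bytes[9:11] = E5 74 -> value 14949 (2 byte(s))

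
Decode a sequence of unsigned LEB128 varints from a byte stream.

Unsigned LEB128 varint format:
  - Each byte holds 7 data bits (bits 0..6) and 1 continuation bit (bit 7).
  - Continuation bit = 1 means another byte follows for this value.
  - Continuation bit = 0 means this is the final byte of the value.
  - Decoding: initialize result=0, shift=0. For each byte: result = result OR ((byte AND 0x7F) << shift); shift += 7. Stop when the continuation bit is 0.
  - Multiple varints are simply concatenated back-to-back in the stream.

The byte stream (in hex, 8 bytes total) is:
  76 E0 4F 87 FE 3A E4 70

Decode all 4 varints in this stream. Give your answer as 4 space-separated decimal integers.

Answer: 118 10208 966407 14436

Derivation:
  byte[0]=0x76 cont=0 payload=0x76=118: acc |= 118<<0 -> acc=118 shift=7 [end]
Varint 1: bytes[0:1] = 76 -> value 118 (1 byte(s))
  byte[1]=0xE0 cont=1 payload=0x60=96: acc |= 96<<0 -> acc=96 shift=7
  byte[2]=0x4F cont=0 payload=0x4F=79: acc |= 79<<7 -> acc=10208 shift=14 [end]
Varint 2: bytes[1:3] = E0 4F -> value 10208 (2 byte(s))
  byte[3]=0x87 cont=1 payload=0x07=7: acc |= 7<<0 -> acc=7 shift=7
  byte[4]=0xFE cont=1 payload=0x7E=126: acc |= 126<<7 -> acc=16135 shift=14
  byte[5]=0x3A cont=0 payload=0x3A=58: acc |= 58<<14 -> acc=966407 shift=21 [end]
Varint 3: bytes[3:6] = 87 FE 3A -> value 966407 (3 byte(s))
  byte[6]=0xE4 cont=1 payload=0x64=100: acc |= 100<<0 -> acc=100 shift=7
  byte[7]=0x70 cont=0 payload=0x70=112: acc |= 112<<7 -> acc=14436 shift=14 [end]
Varint 4: bytes[6:8] = E4 70 -> value 14436 (2 byte(s))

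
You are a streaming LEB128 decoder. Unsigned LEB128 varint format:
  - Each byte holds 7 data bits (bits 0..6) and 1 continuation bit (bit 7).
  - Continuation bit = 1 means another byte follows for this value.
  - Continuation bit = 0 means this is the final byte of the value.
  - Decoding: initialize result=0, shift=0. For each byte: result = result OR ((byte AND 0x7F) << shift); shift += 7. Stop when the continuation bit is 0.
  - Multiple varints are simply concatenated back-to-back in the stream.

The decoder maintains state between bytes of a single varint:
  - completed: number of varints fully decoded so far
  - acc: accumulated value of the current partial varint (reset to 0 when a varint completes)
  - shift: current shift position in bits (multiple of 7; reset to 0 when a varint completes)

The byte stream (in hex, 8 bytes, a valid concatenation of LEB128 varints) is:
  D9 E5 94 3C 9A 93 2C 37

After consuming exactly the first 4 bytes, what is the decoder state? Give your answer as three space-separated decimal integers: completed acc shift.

byte[0]=0xD9 cont=1 payload=0x59: acc |= 89<<0 -> completed=0 acc=89 shift=7
byte[1]=0xE5 cont=1 payload=0x65: acc |= 101<<7 -> completed=0 acc=13017 shift=14
byte[2]=0x94 cont=1 payload=0x14: acc |= 20<<14 -> completed=0 acc=340697 shift=21
byte[3]=0x3C cont=0 payload=0x3C: varint #1 complete (value=126169817); reset -> completed=1 acc=0 shift=0

Answer: 1 0 0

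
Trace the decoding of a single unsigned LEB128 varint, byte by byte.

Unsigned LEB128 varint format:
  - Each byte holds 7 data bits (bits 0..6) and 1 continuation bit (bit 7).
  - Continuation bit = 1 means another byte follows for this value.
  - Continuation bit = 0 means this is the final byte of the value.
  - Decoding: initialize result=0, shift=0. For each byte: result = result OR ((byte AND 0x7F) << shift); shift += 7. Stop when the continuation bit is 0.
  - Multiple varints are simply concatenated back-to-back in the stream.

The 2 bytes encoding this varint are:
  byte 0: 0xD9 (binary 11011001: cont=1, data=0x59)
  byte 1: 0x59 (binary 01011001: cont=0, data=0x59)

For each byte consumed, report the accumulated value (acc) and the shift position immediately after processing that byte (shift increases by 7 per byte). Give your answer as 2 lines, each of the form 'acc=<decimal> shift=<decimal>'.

Answer: acc=89 shift=7
acc=11481 shift=14

Derivation:
byte 0=0xD9: payload=0x59=89, contrib = 89<<0 = 89; acc -> 89, shift -> 7
byte 1=0x59: payload=0x59=89, contrib = 89<<7 = 11392; acc -> 11481, shift -> 14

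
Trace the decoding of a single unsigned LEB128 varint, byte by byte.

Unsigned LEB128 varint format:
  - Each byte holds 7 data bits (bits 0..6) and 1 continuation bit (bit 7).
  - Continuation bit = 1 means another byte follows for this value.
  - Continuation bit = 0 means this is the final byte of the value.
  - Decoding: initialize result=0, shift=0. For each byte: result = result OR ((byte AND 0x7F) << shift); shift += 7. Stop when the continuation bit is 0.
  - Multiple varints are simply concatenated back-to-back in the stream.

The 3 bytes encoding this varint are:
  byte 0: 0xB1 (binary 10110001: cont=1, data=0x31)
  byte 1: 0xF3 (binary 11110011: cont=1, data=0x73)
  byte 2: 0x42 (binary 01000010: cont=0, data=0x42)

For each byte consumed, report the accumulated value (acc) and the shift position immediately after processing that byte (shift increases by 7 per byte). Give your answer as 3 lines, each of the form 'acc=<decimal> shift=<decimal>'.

Answer: acc=49 shift=7
acc=14769 shift=14
acc=1096113 shift=21

Derivation:
byte 0=0xB1: payload=0x31=49, contrib = 49<<0 = 49; acc -> 49, shift -> 7
byte 1=0xF3: payload=0x73=115, contrib = 115<<7 = 14720; acc -> 14769, shift -> 14
byte 2=0x42: payload=0x42=66, contrib = 66<<14 = 1081344; acc -> 1096113, shift -> 21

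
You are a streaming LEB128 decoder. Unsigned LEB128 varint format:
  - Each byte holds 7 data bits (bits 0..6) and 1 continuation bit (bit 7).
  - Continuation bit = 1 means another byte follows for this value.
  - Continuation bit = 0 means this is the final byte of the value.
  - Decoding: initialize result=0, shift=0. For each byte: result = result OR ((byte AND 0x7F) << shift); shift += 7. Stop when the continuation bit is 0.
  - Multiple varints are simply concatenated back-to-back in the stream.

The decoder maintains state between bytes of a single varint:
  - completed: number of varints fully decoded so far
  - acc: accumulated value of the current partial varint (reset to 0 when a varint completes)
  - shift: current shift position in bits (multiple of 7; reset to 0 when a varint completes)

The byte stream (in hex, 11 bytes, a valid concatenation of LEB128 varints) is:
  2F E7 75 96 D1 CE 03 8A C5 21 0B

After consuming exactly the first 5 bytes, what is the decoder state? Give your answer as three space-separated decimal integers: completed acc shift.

Answer: 2 10390 14

Derivation:
byte[0]=0x2F cont=0 payload=0x2F: varint #1 complete (value=47); reset -> completed=1 acc=0 shift=0
byte[1]=0xE7 cont=1 payload=0x67: acc |= 103<<0 -> completed=1 acc=103 shift=7
byte[2]=0x75 cont=0 payload=0x75: varint #2 complete (value=15079); reset -> completed=2 acc=0 shift=0
byte[3]=0x96 cont=1 payload=0x16: acc |= 22<<0 -> completed=2 acc=22 shift=7
byte[4]=0xD1 cont=1 payload=0x51: acc |= 81<<7 -> completed=2 acc=10390 shift=14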